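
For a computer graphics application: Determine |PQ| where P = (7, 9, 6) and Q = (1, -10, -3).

d = √[(x₂-x₁)² + (y₂-y₁)² + (z₂-z₁)²]
  = √[(-6)² + (-19)² + (-9)²]
  = √[36 + 361 + 81]
  = √478
  ≈ 21.86

21.86


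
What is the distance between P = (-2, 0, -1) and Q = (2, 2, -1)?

d = √[(x₂-x₁)² + (y₂-y₁)² + (z₂-z₁)²]
  = √[4² + 2² + 0²]
  = √[16 + 4 + 0]
  = √20
  ≈ 4.472

4.472


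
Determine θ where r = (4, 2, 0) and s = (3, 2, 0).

r·s = 4·3 + 2·2 + 0·0 = 12 + 4 + 0 = 16
|r| = √(4² + 2² + 0²) = √20 ≈ 4.472
|s| = √(3² + 2² + 0²) = √13 ≈ 3.606
cos θ = (r·s)/(|r||s|) = 16/(4.472·3.606) ≈ 0.9923
θ = arccos(0.9923) ≈ 7.125°

7.125°


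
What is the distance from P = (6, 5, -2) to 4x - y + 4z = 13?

distance = |a·x₀ + b·y₀ + c·z₀ - d| / √(a² + b² + c²)
  = |4·6 + (-1)·5 + 4·(-2) - 13| / √(4² + (-1)² + 4²)
  = |24 - 5 - 8 - 13| / √(16 + 1 + 16)
  = |-2| / √33
  = 2 / 5.745
  ≈ 0.3482

0.3482


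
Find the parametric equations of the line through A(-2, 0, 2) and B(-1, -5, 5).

Direction vector d = B - A = (-1 + 2, -5 + 0, 5 - 2) = (1, -5, 3)
Parametric form r = A + t·d:
x = -2 + t, y = 0 - 5t, z = 2 + 3t

x = -2 + t, y = 0 - 5t, z = 2 + 3t


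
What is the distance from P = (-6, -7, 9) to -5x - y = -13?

distance = |a·x₀ + b·y₀ + c·z₀ - d| / √(a² + b² + c²)
  = |(-5)·(-6) + (-1)·(-7) + 0·9 - (-13)| / √((-5)² + (-1)² + 0²)
  = |30 + 7 + 0 + 13| / √(25 + 1 + 0)
  = |50| / √26
  = 50 / 5.099
  ≈ 9.806

9.806


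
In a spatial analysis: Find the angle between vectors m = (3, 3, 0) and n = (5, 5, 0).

m·n = 3·5 + 3·5 + 0·0 = 15 + 15 + 0 = 30
|m| = √(3² + 3² + 0²) = √18 ≈ 4.243
|n| = √(5² + 5² + 0²) = √50 ≈ 7.071
cos θ = (m·n)/(|m||n|) = 30/(4.243·7.071) ≈ 1
θ = arccos(1) ≈ 0°

0°


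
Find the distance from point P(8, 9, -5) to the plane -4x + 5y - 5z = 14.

distance = |a·x₀ + b·y₀ + c·z₀ - d| / √(a² + b² + c²)
  = |(-4)·8 + 5·9 + (-5)·(-5) - 14| / √((-4)² + 5² + (-5)²)
  = |-32 + 45 + 25 - 14| / √(16 + 25 + 25)
  = |24| / √66
  = 24 / 8.124
  ≈ 2.954

2.954


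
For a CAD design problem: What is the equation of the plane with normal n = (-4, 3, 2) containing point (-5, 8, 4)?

The plane through P with normal n = (a, b, c) satisfies n·(r - P) = 0,
i.e. ax + by + cz = a·x₀ + b·y₀ + c·z₀.
d = (-4)·(-5) + 3·8 + 2·4
  = 20 + 24 + 8
  = 52
Equation: -4x + 3y + 2z = 52

-4x + 3y + 2z = 52


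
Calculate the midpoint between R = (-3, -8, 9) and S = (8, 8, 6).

M = ((x₁+x₂)/2, (y₁+y₂)/2, (z₁+z₂)/2)
  = ((-3 + 8)/2, (-8 + 8)/2, (9 + 6)/2)
  = (5/2, 0/2, 15/2)
  = (2.5, 0, 7.5)

(2.5, 0, 7.5)


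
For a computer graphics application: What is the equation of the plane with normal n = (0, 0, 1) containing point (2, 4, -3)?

The plane through P with normal n = (a, b, c) satisfies n·(r - P) = 0,
i.e. ax + by + cz = a·x₀ + b·y₀ + c·z₀.
d = 0·2 + 0·4 + 1·(-3)
  = 0 + 0 - 3
  = -3
Equation: z = -3

z = -3


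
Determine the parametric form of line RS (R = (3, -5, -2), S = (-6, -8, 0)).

Direction vector d = S - R = (-6 - 3, -8 + 5, 0 + 2) = (-9, -3, 2)
Parametric form r = R + t·d:
x = 3 - 9t, y = -5 - 3t, z = -2 + 2t

x = 3 - 9t, y = -5 - 3t, z = -2 + 2t


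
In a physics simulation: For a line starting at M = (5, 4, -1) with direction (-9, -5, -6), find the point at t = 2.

P(t) = M + t·d
  = (5 + (-9)·2, 4 + (-5)·2, -1 + (-6)·2)
  = (5 - 18, 4 - 10, -1 - 12)
  = (-13, -6, -13)

(-13, -6, -13)


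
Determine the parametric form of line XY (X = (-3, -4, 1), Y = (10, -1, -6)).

Direction vector d = Y - X = (10 + 3, -1 + 4, -6 - 1) = (13, 3, -7)
Parametric form r = X + t·d:
x = -3 + 13t, y = -4 + 3t, z = 1 - 7t

x = -3 + 13t, y = -4 + 3t, z = 1 - 7t


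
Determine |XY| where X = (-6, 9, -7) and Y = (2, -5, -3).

d = √[(x₂-x₁)² + (y₂-y₁)² + (z₂-z₁)²]
  = √[8² + (-14)² + 4²]
  = √[64 + 196 + 16]
  = √276
  ≈ 16.61

16.61


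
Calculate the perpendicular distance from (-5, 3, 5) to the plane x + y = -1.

distance = |a·x₀ + b·y₀ + c·z₀ - d| / √(a² + b² + c²)
  = |1·(-5) + 1·3 + 0·5 - (-1)| / √(1² + 1² + 0²)
  = |-5 + 3 + 0 + 1| / √(1 + 1 + 0)
  = |-1| / √2
  = 1 / 1.414
  ≈ 0.7071

0.7071


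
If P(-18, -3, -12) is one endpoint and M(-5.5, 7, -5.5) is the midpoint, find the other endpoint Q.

Q = 2M - P
  = (2·(-5.5) - (-18), 2·7 - (-3), 2·(-5.5) - (-12))
  = (-11 + 18, 14 + 3, -11 + 12)
  = (7, 17, 1)

(7, 17, 1)


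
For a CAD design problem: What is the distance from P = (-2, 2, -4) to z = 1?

distance = |a·x₀ + b·y₀ + c·z₀ - d| / √(a² + b² + c²)
  = |0·(-2) + 0·2 + 1·(-4) - 1| / √(0² + 0² + 1²)
  = |0 + 0 - 4 - 1| / √(0 + 0 + 1)
  = |-5| / √1
  = 5 / 1
  ≈ 5

5


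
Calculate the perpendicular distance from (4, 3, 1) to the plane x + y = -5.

distance = |a·x₀ + b·y₀ + c·z₀ - d| / √(a² + b² + c²)
  = |1·4 + 1·3 + 0·1 - (-5)| / √(1² + 1² + 0²)
  = |4 + 3 + 0 + 5| / √(1 + 1 + 0)
  = |12| / √2
  = 12 / 1.414
  ≈ 8.485

8.485


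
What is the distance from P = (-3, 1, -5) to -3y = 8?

distance = |a·x₀ + b·y₀ + c·z₀ - d| / √(a² + b² + c²)
  = |0·(-3) + (-3)·1 + 0·(-5) - 8| / √(0² + (-3)² + 0²)
  = |0 - 3 + 0 - 8| / √(0 + 9 + 0)
  = |-11| / √9
  = 11 / 3
  ≈ 3.667

3.667


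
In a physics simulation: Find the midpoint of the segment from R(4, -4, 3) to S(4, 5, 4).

M = ((x₁+x₂)/2, (y₁+y₂)/2, (z₁+z₂)/2)
  = ((4 + 4)/2, (-4 + 5)/2, (3 + 4)/2)
  = (8/2, 1/2, 7/2)
  = (4, 0.5, 3.5)

(4, 0.5, 3.5)


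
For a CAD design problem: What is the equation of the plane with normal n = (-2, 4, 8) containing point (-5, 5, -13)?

The plane through P with normal n = (a, b, c) satisfies n·(r - P) = 0,
i.e. ax + by + cz = a·x₀ + b·y₀ + c·z₀.
d = (-2)·(-5) + 4·5 + 8·(-13)
  = 10 + 20 - 104
  = -74
Equation: -2x + 4y + 8z = -74

-2x + 4y + 8z = -74


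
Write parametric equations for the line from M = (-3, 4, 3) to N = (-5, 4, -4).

Direction vector d = N - M = (-5 + 3, 4 - 4, -4 - 3) = (-2, 0, -7)
Parametric form r = M + t·d:
x = -3 - 2t, y = 4, z = 3 - 7t

x = -3 - 2t, y = 4, z = 3 - 7t


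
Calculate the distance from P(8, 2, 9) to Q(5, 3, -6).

d = √[(x₂-x₁)² + (y₂-y₁)² + (z₂-z₁)²]
  = √[(-3)² + 1² + (-15)²]
  = √[9 + 1 + 225]
  = √235
  ≈ 15.33

15.33


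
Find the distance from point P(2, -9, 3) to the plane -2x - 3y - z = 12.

distance = |a·x₀ + b·y₀ + c·z₀ - d| / √(a² + b² + c²)
  = |(-2)·2 + (-3)·(-9) + (-1)·3 - 12| / √((-2)² + (-3)² + (-1)²)
  = |-4 + 27 - 3 - 12| / √(4 + 9 + 1)
  = |8| / √14
  = 8 / 3.742
  ≈ 2.138

2.138


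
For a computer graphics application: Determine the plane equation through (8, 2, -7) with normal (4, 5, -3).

The plane through P with normal n = (a, b, c) satisfies n·(r - P) = 0,
i.e. ax + by + cz = a·x₀ + b·y₀ + c·z₀.
d = 4·8 + 5·2 + (-3)·(-7)
  = 32 + 10 + 21
  = 63
Equation: 4x + 5y - 3z = 63

4x + 5y - 3z = 63


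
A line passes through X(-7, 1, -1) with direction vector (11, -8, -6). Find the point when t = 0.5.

P(t) = X + t·d
  = (-7 + 11·0.5, 1 + (-8)·0.5, -1 + (-6)·0.5)
  = (-7 + 5.5, 1 - 4, -1 - 3)
  = (-1.5, -3, -4)

(-1.5, -3, -4)


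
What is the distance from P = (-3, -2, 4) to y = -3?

distance = |a·x₀ + b·y₀ + c·z₀ - d| / √(a² + b² + c²)
  = |0·(-3) + 1·(-2) + 0·4 - (-3)| / √(0² + 1² + 0²)
  = |0 - 2 + 0 + 3| / √(0 + 1 + 0)
  = |1| / √1
  = 1 / 1
  ≈ 1

1


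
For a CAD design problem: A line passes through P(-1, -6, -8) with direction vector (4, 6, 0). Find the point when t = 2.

P(t) = P + t·d
  = (-1 + 4·2, -6 + 6·2, -8 + 0·2)
  = (-1 + 8, -6 + 12, -8 + 0)
  = (7, 6, -8)

(7, 6, -8)


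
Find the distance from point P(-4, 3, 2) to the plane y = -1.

distance = |a·x₀ + b·y₀ + c·z₀ - d| / √(a² + b² + c²)
  = |0·(-4) + 1·3 + 0·2 - (-1)| / √(0² + 1² + 0²)
  = |0 + 3 + 0 + 1| / √(0 + 1 + 0)
  = |4| / √1
  = 4 / 1
  ≈ 4

4


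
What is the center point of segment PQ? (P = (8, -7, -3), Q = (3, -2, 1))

M = ((x₁+x₂)/2, (y₁+y₂)/2, (z₁+z₂)/2)
  = ((8 + 3)/2, (-7 - 2)/2, (-3 + 1)/2)
  = (11/2, -9/2, -2/2)
  = (5.5, -4.5, -1)

(5.5, -4.5, -1)


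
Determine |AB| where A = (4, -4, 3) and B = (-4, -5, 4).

d = √[(x₂-x₁)² + (y₂-y₁)² + (z₂-z₁)²]
  = √[(-8)² + (-1)² + 1²]
  = √[64 + 1 + 1]
  = √66
  ≈ 8.124

8.124


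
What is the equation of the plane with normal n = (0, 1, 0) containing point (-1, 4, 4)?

The plane through P with normal n = (a, b, c) satisfies n·(r - P) = 0,
i.e. ax + by + cz = a·x₀ + b·y₀ + c·z₀.
d = 0·(-1) + 1·4 + 0·4
  = 0 + 4 + 0
  = 4
Equation: y = 4

y = 4


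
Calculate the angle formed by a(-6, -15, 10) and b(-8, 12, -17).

a·b = (-6)·(-8) + (-15)·12 + 10·(-17) = 48 - 180 - 170 = -302
|a| = √((-6)² + (-15)² + 10²) = √361 ≈ 19
|b| = √((-8)² + 12² + (-17)²) = √497 ≈ 22.29
cos θ = (a·b)/(|a||b|) = -302/(19·22.29) ≈ -0.713
θ = arccos(-0.713) ≈ 135.5°

135.5°


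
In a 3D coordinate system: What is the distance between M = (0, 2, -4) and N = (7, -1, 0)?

d = √[(x₂-x₁)² + (y₂-y₁)² + (z₂-z₁)²]
  = √[7² + (-3)² + 4²]
  = √[49 + 9 + 16]
  = √74
  ≈ 8.602

8.602


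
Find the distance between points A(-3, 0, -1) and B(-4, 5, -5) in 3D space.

d = √[(x₂-x₁)² + (y₂-y₁)² + (z₂-z₁)²]
  = √[(-1)² + 5² + (-4)²]
  = √[1 + 25 + 16]
  = √42
  ≈ 6.481

6.481


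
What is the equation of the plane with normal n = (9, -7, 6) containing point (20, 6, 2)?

The plane through P with normal n = (a, b, c) satisfies n·(r - P) = 0,
i.e. ax + by + cz = a·x₀ + b·y₀ + c·z₀.
d = 9·20 + (-7)·6 + 6·2
  = 180 - 42 + 12
  = 150
Equation: 9x - 7y + 6z = 150

9x - 7y + 6z = 150


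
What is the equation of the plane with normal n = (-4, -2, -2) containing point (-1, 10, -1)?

The plane through P with normal n = (a, b, c) satisfies n·(r - P) = 0,
i.e. ax + by + cz = a·x₀ + b·y₀ + c·z₀.
d = (-4)·(-1) + (-2)·10 + (-2)·(-1)
  = 4 - 20 + 2
  = -14
Equation: -4x - 2y - 2z = -14

-4x - 2y - 2z = -14


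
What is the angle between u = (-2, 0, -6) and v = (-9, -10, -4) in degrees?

u·v = (-2)·(-9) + 0·(-10) + (-6)·(-4) = 18 + 0 + 24 = 42
|u| = √((-2)² + 0² + (-6)²) = √40 ≈ 6.325
|v| = √((-9)² + (-10)² + (-4)²) = √197 ≈ 14.04
cos θ = (u·v)/(|u||v|) = 42/(6.325·14.04) ≈ 0.4731
θ = arccos(0.4731) ≈ 61.76°

61.76°


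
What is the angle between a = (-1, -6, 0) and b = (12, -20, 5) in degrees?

a·b = (-1)·12 + (-6)·(-20) + 0·5 = -12 + 120 + 0 = 108
|a| = √((-1)² + (-6)² + 0²) = √37 ≈ 6.083
|b| = √(12² + (-20)² + 5²) = √569 ≈ 23.85
cos θ = (a·b)/(|a||b|) = 108/(6.083·23.85) ≈ 0.7443
θ = arccos(0.7443) ≈ 41.9°

41.9°


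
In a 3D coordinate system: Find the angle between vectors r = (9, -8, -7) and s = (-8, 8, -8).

r·s = 9·(-8) + (-8)·8 + (-7)·(-8) = -72 - 64 + 56 = -80
|r| = √(9² + (-8)² + (-7)²) = √194 ≈ 13.93
|s| = √((-8)² + 8² + (-8)²) = √192 ≈ 13.86
cos θ = (r·s)/(|r||s|) = -80/(13.93·13.86) ≈ -0.4145
θ = arccos(-0.4145) ≈ 114.5°

114.5°


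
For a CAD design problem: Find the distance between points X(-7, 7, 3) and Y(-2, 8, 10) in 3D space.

d = √[(x₂-x₁)² + (y₂-y₁)² + (z₂-z₁)²]
  = √[5² + 1² + 7²]
  = √[25 + 1 + 49]
  = √75
  ≈ 8.66

8.66


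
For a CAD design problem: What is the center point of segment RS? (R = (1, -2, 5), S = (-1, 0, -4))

M = ((x₁+x₂)/2, (y₁+y₂)/2, (z₁+z₂)/2)
  = ((1 - 1)/2, (-2 + 0)/2, (5 - 4)/2)
  = (0/2, -2/2, 1/2)
  = (0, -1, 0.5)

(0, -1, 0.5)


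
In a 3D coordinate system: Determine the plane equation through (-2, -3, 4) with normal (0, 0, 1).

The plane through P with normal n = (a, b, c) satisfies n·(r - P) = 0,
i.e. ax + by + cz = a·x₀ + b·y₀ + c·z₀.
d = 0·(-2) + 0·(-3) + 1·4
  = 0 + 0 + 4
  = 4
Equation: z = 4

z = 4


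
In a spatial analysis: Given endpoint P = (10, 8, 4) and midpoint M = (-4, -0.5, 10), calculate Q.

Q = 2M - P
  = (2·(-4) - 10, 2·(-0.5) - 8, 2·10 - 4)
  = (-8 - 10, -1 - 8, 20 - 4)
  = (-18, -9, 16)

(-18, -9, 16)


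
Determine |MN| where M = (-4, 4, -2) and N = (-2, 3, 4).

d = √[(x₂-x₁)² + (y₂-y₁)² + (z₂-z₁)²]
  = √[2² + (-1)² + 6²]
  = √[4 + 1 + 36]
  = √41
  ≈ 6.403

6.403


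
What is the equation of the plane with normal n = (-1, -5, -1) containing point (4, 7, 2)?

The plane through P with normal n = (a, b, c) satisfies n·(r - P) = 0,
i.e. ax + by + cz = a·x₀ + b·y₀ + c·z₀.
d = (-1)·4 + (-5)·7 + (-1)·2
  = -4 - 35 - 2
  = -41
Equation: -x - 5y - z = -41

-x - 5y - z = -41


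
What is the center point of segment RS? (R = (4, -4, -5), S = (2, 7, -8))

M = ((x₁+x₂)/2, (y₁+y₂)/2, (z₁+z₂)/2)
  = ((4 + 2)/2, (-4 + 7)/2, (-5 - 8)/2)
  = (6/2, 3/2, -13/2)
  = (3, 1.5, -6.5)

(3, 1.5, -6.5)


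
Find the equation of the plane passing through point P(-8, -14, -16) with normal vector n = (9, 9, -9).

The plane through P with normal n = (a, b, c) satisfies n·(r - P) = 0,
i.e. ax + by + cz = a·x₀ + b·y₀ + c·z₀.
d = 9·(-8) + 9·(-14) + (-9)·(-16)
  = -72 - 126 + 144
  = -54
Equation: 9x + 9y - 9z = -54

9x + 9y - 9z = -54


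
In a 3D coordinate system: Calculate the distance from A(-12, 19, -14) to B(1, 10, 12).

d = √[(x₂-x₁)² + (y₂-y₁)² + (z₂-z₁)²]
  = √[13² + (-9)² + 26²]
  = √[169 + 81 + 676]
  = √926
  ≈ 30.43

30.43


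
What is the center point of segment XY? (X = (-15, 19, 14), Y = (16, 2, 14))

M = ((x₁+x₂)/2, (y₁+y₂)/2, (z₁+z₂)/2)
  = ((-15 + 16)/2, (19 + 2)/2, (14 + 14)/2)
  = (1/2, 21/2, 28/2)
  = (0.5, 10.5, 14)

(0.5, 10.5, 14)


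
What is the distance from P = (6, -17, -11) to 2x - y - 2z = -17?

distance = |a·x₀ + b·y₀ + c·z₀ - d| / √(a² + b² + c²)
  = |2·6 + (-1)·(-17) + (-2)·(-11) - (-17)| / √(2² + (-1)² + (-2)²)
  = |12 + 17 + 22 + 17| / √(4 + 1 + 4)
  = |68| / √9
  = 68 / 3
  ≈ 22.67

22.67


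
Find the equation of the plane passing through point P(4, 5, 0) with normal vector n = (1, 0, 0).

The plane through P with normal n = (a, b, c) satisfies n·(r - P) = 0,
i.e. ax + by + cz = a·x₀ + b·y₀ + c·z₀.
d = 1·4 + 0·5 + 0·0
  = 4 + 0 + 0
  = 4
Equation: x = 4

x = 4


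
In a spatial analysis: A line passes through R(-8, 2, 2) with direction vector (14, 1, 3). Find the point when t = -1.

P(t) = R + t·d
  = (-8 + 14·(-1), 2 + 1·(-1), 2 + 3·(-1))
  = (-8 - 14, 2 - 1, 2 - 3)
  = (-22, 1, -1)

(-22, 1, -1)


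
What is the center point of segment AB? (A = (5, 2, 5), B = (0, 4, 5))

M = ((x₁+x₂)/2, (y₁+y₂)/2, (z₁+z₂)/2)
  = ((5 + 0)/2, (2 + 4)/2, (5 + 5)/2)
  = (5/2, 6/2, 10/2)
  = (2.5, 3, 5)

(2.5, 3, 5)


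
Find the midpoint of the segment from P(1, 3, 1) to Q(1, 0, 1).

M = ((x₁+x₂)/2, (y₁+y₂)/2, (z₁+z₂)/2)
  = ((1 + 1)/2, (3 + 0)/2, (1 + 1)/2)
  = (2/2, 3/2, 2/2)
  = (1, 1.5, 1)

(1, 1.5, 1)


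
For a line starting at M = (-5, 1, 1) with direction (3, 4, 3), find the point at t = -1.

P(t) = M + t·d
  = (-5 + 3·(-1), 1 + 4·(-1), 1 + 3·(-1))
  = (-5 - 3, 1 - 4, 1 - 3)
  = (-8, -3, -2)

(-8, -3, -2)


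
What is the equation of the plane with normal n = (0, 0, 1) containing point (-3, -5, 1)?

The plane through P with normal n = (a, b, c) satisfies n·(r - P) = 0,
i.e. ax + by + cz = a·x₀ + b·y₀ + c·z₀.
d = 0·(-3) + 0·(-5) + 1·1
  = 0 + 0 + 1
  = 1
Equation: z = 1

z = 1


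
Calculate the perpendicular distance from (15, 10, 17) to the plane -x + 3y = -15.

distance = |a·x₀ + b·y₀ + c·z₀ - d| / √(a² + b² + c²)
  = |(-1)·15 + 3·10 + 0·17 - (-15)| / √((-1)² + 3² + 0²)
  = |-15 + 30 + 0 + 15| / √(1 + 9 + 0)
  = |30| / √10
  = 30 / 3.162
  ≈ 9.487

9.487


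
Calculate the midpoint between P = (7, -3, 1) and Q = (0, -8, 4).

M = ((x₁+x₂)/2, (y₁+y₂)/2, (z₁+z₂)/2)
  = ((7 + 0)/2, (-3 - 8)/2, (1 + 4)/2)
  = (7/2, -11/2, 5/2)
  = (3.5, -5.5, 2.5)

(3.5, -5.5, 2.5)


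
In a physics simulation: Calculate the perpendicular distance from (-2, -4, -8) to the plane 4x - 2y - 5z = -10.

distance = |a·x₀ + b·y₀ + c·z₀ - d| / √(a² + b² + c²)
  = |4·(-2) + (-2)·(-4) + (-5)·(-8) - (-10)| / √(4² + (-2)² + (-5)²)
  = |-8 + 8 + 40 + 10| / √(16 + 4 + 25)
  = |50| / √45
  = 50 / 6.708
  ≈ 7.454

7.454


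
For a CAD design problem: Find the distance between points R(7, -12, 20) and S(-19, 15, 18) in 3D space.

d = √[(x₂-x₁)² + (y₂-y₁)² + (z₂-z₁)²]
  = √[(-26)² + 27² + (-2)²]
  = √[676 + 729 + 4]
  = √1409
  ≈ 37.54

37.54


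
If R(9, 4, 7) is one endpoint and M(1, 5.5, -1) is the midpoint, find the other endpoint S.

S = 2M - R
  = (2·1 - 9, 2·5.5 - 4, 2·(-1) - 7)
  = (2 - 9, 11 - 4, -2 - 7)
  = (-7, 7, -9)

(-7, 7, -9)


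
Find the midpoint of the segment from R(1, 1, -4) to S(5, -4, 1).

M = ((x₁+x₂)/2, (y₁+y₂)/2, (z₁+z₂)/2)
  = ((1 + 5)/2, (1 - 4)/2, (-4 + 1)/2)
  = (6/2, -3/2, -3/2)
  = (3, -1.5, -1.5)

(3, -1.5, -1.5)


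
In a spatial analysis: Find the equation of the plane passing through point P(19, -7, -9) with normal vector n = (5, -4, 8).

The plane through P with normal n = (a, b, c) satisfies n·(r - P) = 0,
i.e. ax + by + cz = a·x₀ + b·y₀ + c·z₀.
d = 5·19 + (-4)·(-7) + 8·(-9)
  = 95 + 28 - 72
  = 51
Equation: 5x - 4y + 8z = 51

5x - 4y + 8z = 51


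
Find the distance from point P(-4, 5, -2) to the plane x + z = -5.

distance = |a·x₀ + b·y₀ + c·z₀ - d| / √(a² + b² + c²)
  = |1·(-4) + 0·5 + 1·(-2) - (-5)| / √(1² + 0² + 1²)
  = |-4 + 0 - 2 + 5| / √(1 + 0 + 1)
  = |-1| / √2
  = 1 / 1.414
  ≈ 0.7071

0.7071


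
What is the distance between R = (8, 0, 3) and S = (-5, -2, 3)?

d = √[(x₂-x₁)² + (y₂-y₁)² + (z₂-z₁)²]
  = √[(-13)² + (-2)² + 0²]
  = √[169 + 4 + 0]
  = √173
  ≈ 13.15

13.15


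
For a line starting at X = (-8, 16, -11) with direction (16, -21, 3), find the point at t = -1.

P(t) = X + t·d
  = (-8 + 16·(-1), 16 + (-21)·(-1), -11 + 3·(-1))
  = (-8 - 16, 16 + 21, -11 - 3)
  = (-24, 37, -14)

(-24, 37, -14)


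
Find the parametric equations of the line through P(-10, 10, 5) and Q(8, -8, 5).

Direction vector d = Q - P = (8 + 10, -8 - 10, 5 - 5) = (18, -18, 0)
Parametric form r = P + t·d:
x = -10 + 18t, y = 10 - 18t, z = 5

x = -10 + 18t, y = 10 - 18t, z = 5


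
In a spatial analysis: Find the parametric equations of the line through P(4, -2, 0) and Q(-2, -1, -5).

Direction vector d = Q - P = (-2 - 4, -1 + 2, -5 + 0) = (-6, 1, -5)
Parametric form r = P + t·d:
x = 4 - 6t, y = -2 + t, z = 0 - 5t

x = 4 - 6t, y = -2 + t, z = 0 - 5t


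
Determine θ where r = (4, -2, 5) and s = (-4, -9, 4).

r·s = 4·(-4) + (-2)·(-9) + 5·4 = -16 + 18 + 20 = 22
|r| = √(4² + (-2)² + 5²) = √45 ≈ 6.708
|s| = √((-4)² + (-9)² + 4²) = √113 ≈ 10.63
cos θ = (r·s)/(|r||s|) = 22/(6.708·10.63) ≈ 0.3085
θ = arccos(0.3085) ≈ 72.03°

72.03°


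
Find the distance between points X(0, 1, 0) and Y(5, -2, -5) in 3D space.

d = √[(x₂-x₁)² + (y₂-y₁)² + (z₂-z₁)²]
  = √[5² + (-3)² + (-5)²]
  = √[25 + 9 + 25]
  = √59
  ≈ 7.681

7.681


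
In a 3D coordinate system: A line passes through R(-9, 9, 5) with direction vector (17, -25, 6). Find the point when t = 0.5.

P(t) = R + t·d
  = (-9 + 17·0.5, 9 + (-25)·0.5, 5 + 6·0.5)
  = (-9 + 8.5, 9 - 12.5, 5 + 3)
  = (-0.5, -3.5, 8)

(-0.5, -3.5, 8)


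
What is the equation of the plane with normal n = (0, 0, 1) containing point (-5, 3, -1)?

The plane through P with normal n = (a, b, c) satisfies n·(r - P) = 0,
i.e. ax + by + cz = a·x₀ + b·y₀ + c·z₀.
d = 0·(-5) + 0·3 + 1·(-1)
  = 0 + 0 - 1
  = -1
Equation: z = -1

z = -1


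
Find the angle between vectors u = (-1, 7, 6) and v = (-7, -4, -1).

u·v = (-1)·(-7) + 7·(-4) + 6·(-1) = 7 - 28 - 6 = -27
|u| = √((-1)² + 7² + 6²) = √86 ≈ 9.274
|v| = √((-7)² + (-4)² + (-1)²) = √66 ≈ 8.124
cos θ = (u·v)/(|u||v|) = -27/(9.274·8.124) ≈ -0.3584
θ = arccos(-0.3584) ≈ 111°

111°


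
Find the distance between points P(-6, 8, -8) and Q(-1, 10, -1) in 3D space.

d = √[(x₂-x₁)² + (y₂-y₁)² + (z₂-z₁)²]
  = √[5² + 2² + 7²]
  = √[25 + 4 + 49]
  = √78
  ≈ 8.832

8.832


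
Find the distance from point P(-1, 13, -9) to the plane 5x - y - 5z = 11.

distance = |a·x₀ + b·y₀ + c·z₀ - d| / √(a² + b² + c²)
  = |5·(-1) + (-1)·13 + (-5)·(-9) - 11| / √(5² + (-1)² + (-5)²)
  = |-5 - 13 + 45 - 11| / √(25 + 1 + 25)
  = |16| / √51
  = 16 / 7.141
  ≈ 2.24

2.24


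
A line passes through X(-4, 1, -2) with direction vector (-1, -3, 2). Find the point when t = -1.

P(t) = X + t·d
  = (-4 + (-1)·(-1), 1 + (-3)·(-1), -2 + 2·(-1))
  = (-4 + 1, 1 + 3, -2 - 2)
  = (-3, 4, -4)

(-3, 4, -4)


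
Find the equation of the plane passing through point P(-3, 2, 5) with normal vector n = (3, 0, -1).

The plane through P with normal n = (a, b, c) satisfies n·(r - P) = 0,
i.e. ax + by + cz = a·x₀ + b·y₀ + c·z₀.
d = 3·(-3) + 0·2 + (-1)·5
  = -9 + 0 - 5
  = -14
Equation: 3x - z = -14

3x - z = -14


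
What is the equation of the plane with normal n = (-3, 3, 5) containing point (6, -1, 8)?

The plane through P with normal n = (a, b, c) satisfies n·(r - P) = 0,
i.e. ax + by + cz = a·x₀ + b·y₀ + c·z₀.
d = (-3)·6 + 3·(-1) + 5·8
  = -18 - 3 + 40
  = 19
Equation: -3x + 3y + 5z = 19

-3x + 3y + 5z = 19


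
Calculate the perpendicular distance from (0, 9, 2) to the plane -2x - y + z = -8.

distance = |a·x₀ + b·y₀ + c·z₀ - d| / √(a² + b² + c²)
  = |(-2)·0 + (-1)·9 + 1·2 - (-8)| / √((-2)² + (-1)² + 1²)
  = |0 - 9 + 2 + 8| / √(4 + 1 + 1)
  = |1| / √6
  = 1 / 2.449
  ≈ 0.4082

0.4082


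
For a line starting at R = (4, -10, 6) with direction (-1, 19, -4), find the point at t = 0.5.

P(t) = R + t·d
  = (4 + (-1)·0.5, -10 + 19·0.5, 6 + (-4)·0.5)
  = (4 - 0.5, -10 + 9.5, 6 - 2)
  = (3.5, -0.5, 4)

(3.5, -0.5, 4)


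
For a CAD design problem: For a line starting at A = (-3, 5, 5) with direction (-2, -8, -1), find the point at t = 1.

P(t) = A + t·d
  = (-3 + (-2)·1, 5 + (-8)·1, 5 + (-1)·1)
  = (-3 - 2, 5 - 8, 5 - 1)
  = (-5, -3, 4)

(-5, -3, 4)


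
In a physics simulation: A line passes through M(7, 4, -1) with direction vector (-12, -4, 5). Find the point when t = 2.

P(t) = M + t·d
  = (7 + (-12)·2, 4 + (-4)·2, -1 + 5·2)
  = (7 - 24, 4 - 8, -1 + 10)
  = (-17, -4, 9)

(-17, -4, 9)


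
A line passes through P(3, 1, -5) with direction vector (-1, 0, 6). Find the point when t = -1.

P(t) = P + t·d
  = (3 + (-1)·(-1), 1 + 0·(-1), -5 + 6·(-1))
  = (3 + 1, 1 + 0, -5 - 6)
  = (4, 1, -11)

(4, 1, -11)


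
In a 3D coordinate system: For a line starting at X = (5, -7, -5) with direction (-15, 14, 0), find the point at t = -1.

P(t) = X + t·d
  = (5 + (-15)·(-1), -7 + 14·(-1), -5 + 0·(-1))
  = (5 + 15, -7 - 14, -5 + 0)
  = (20, -21, -5)

(20, -21, -5)


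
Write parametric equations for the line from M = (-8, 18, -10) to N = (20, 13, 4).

Direction vector d = N - M = (20 + 8, 13 - 18, 4 + 10) = (28, -5, 14)
Parametric form r = M + t·d:
x = -8 + 28t, y = 18 - 5t, z = -10 + 14t

x = -8 + 28t, y = 18 - 5t, z = -10 + 14t


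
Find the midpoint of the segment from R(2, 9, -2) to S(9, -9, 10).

M = ((x₁+x₂)/2, (y₁+y₂)/2, (z₁+z₂)/2)
  = ((2 + 9)/2, (9 - 9)/2, (-2 + 10)/2)
  = (11/2, 0/2, 8/2)
  = (5.5, 0, 4)

(5.5, 0, 4)


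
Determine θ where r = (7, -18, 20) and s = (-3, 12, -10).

r·s = 7·(-3) + (-18)·12 + 20·(-10) = -21 - 216 - 200 = -437
|r| = √(7² + (-18)² + 20²) = √773 ≈ 27.8
|s| = √((-3)² + 12² + (-10)²) = √253 ≈ 15.91
cos θ = (r·s)/(|r||s|) = -437/(27.8·15.91) ≈ -0.9882
θ = arccos(-0.9882) ≈ 171.2°

171.2°


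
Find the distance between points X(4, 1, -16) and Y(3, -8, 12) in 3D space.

d = √[(x₂-x₁)² + (y₂-y₁)² + (z₂-z₁)²]
  = √[(-1)² + (-9)² + 28²]
  = √[1 + 81 + 784]
  = √866
  ≈ 29.43

29.43


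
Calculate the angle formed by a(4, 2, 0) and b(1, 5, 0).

a·b = 4·1 + 2·5 + 0·0 = 4 + 10 + 0 = 14
|a| = √(4² + 2² + 0²) = √20 ≈ 4.472
|b| = √(1² + 5² + 0²) = √26 ≈ 5.099
cos θ = (a·b)/(|a||b|) = 14/(4.472·5.099) ≈ 0.6139
θ = arccos(0.6139) ≈ 52.13°

52.13°


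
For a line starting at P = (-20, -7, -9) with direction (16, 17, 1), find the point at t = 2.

P(t) = P + t·d
  = (-20 + 16·2, -7 + 17·2, -9 + 1·2)
  = (-20 + 32, -7 + 34, -9 + 2)
  = (12, 27, -7)

(12, 27, -7)


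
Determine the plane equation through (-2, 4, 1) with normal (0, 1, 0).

The plane through P with normal n = (a, b, c) satisfies n·(r - P) = 0,
i.e. ax + by + cz = a·x₀ + b·y₀ + c·z₀.
d = 0·(-2) + 1·4 + 0·1
  = 0 + 4 + 0
  = 4
Equation: y = 4

y = 4


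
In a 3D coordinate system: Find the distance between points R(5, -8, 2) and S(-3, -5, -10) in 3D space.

d = √[(x₂-x₁)² + (y₂-y₁)² + (z₂-z₁)²]
  = √[(-8)² + 3² + (-12)²]
  = √[64 + 9 + 144]
  = √217
  ≈ 14.73

14.73


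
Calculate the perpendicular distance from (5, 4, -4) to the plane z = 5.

distance = |a·x₀ + b·y₀ + c·z₀ - d| / √(a² + b² + c²)
  = |0·5 + 0·4 + 1·(-4) - 5| / √(0² + 0² + 1²)
  = |0 + 0 - 4 - 5| / √(0 + 0 + 1)
  = |-9| / √1
  = 9 / 1
  ≈ 9

9


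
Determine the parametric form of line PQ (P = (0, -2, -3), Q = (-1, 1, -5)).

Direction vector d = Q - P = (-1 + 0, 1 + 2, -5 + 3) = (-1, 3, -2)
Parametric form r = P + t·d:
x = 0 - t, y = -2 + 3t, z = -3 - 2t

x = 0 - t, y = -2 + 3t, z = -3 - 2t


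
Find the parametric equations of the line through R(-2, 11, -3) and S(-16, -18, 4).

Direction vector d = S - R = (-16 + 2, -18 - 11, 4 + 3) = (-14, -29, 7)
Parametric form r = R + t·d:
x = -2 - 14t, y = 11 - 29t, z = -3 + 7t

x = -2 - 14t, y = 11 - 29t, z = -3 + 7t


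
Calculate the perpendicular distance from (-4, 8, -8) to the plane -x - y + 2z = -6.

distance = |a·x₀ + b·y₀ + c·z₀ - d| / √(a² + b² + c²)
  = |(-1)·(-4) + (-1)·8 + 2·(-8) - (-6)| / √((-1)² + (-1)² + 2²)
  = |4 - 8 - 16 + 6| / √(1 + 1 + 4)
  = |-14| / √6
  = 14 / 2.449
  ≈ 5.715

5.715


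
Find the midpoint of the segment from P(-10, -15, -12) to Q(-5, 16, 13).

M = ((x₁+x₂)/2, (y₁+y₂)/2, (z₁+z₂)/2)
  = ((-10 - 5)/2, (-15 + 16)/2, (-12 + 13)/2)
  = (-15/2, 1/2, 1/2)
  = (-7.5, 0.5, 0.5)

(-7.5, 0.5, 0.5)


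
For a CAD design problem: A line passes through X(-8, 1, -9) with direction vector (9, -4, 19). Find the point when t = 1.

P(t) = X + t·d
  = (-8 + 9·1, 1 + (-4)·1, -9 + 19·1)
  = (-8 + 9, 1 - 4, -9 + 19)
  = (1, -3, 10)

(1, -3, 10)


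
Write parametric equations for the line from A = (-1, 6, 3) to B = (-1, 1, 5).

Direction vector d = B - A = (-1 + 1, 1 - 6, 5 - 3) = (0, -5, 2)
Parametric form r = A + t·d:
x = -1, y = 6 - 5t, z = 3 + 2t

x = -1, y = 6 - 5t, z = 3 + 2t


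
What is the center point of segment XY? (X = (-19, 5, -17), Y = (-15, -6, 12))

M = ((x₁+x₂)/2, (y₁+y₂)/2, (z₁+z₂)/2)
  = ((-19 - 15)/2, (5 - 6)/2, (-17 + 12)/2)
  = (-34/2, -1/2, -5/2)
  = (-17, -0.5, -2.5)

(-17, -0.5, -2.5)


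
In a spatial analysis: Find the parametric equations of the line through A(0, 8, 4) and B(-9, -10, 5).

Direction vector d = B - A = (-9 + 0, -10 - 8, 5 - 4) = (-9, -18, 1)
Parametric form r = A + t·d:
x = 0 - 9t, y = 8 - 18t, z = 4 + t

x = 0 - 9t, y = 8 - 18t, z = 4 + t


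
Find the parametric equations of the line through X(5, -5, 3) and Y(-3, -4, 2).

Direction vector d = Y - X = (-3 - 5, -4 + 5, 2 - 3) = (-8, 1, -1)
Parametric form r = X + t·d:
x = 5 - 8t, y = -5 + t, z = 3 - t

x = 5 - 8t, y = -5 + t, z = 3 - t


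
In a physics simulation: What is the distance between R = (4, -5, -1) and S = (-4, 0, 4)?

d = √[(x₂-x₁)² + (y₂-y₁)² + (z₂-z₁)²]
  = √[(-8)² + 5² + 5²]
  = √[64 + 25 + 25]
  = √114
  ≈ 10.68

10.68


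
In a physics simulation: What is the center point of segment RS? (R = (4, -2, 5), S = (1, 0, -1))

M = ((x₁+x₂)/2, (y₁+y₂)/2, (z₁+z₂)/2)
  = ((4 + 1)/2, (-2 + 0)/2, (5 - 1)/2)
  = (5/2, -2/2, 4/2)
  = (2.5, -1, 2)

(2.5, -1, 2)


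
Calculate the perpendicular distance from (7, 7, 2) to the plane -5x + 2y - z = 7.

distance = |a·x₀ + b·y₀ + c·z₀ - d| / √(a² + b² + c²)
  = |(-5)·7 + 2·7 + (-1)·2 - 7| / √((-5)² + 2² + (-1)²)
  = |-35 + 14 - 2 - 7| / √(25 + 4 + 1)
  = |-30| / √30
  = 30 / 5.477
  ≈ 5.477

5.477


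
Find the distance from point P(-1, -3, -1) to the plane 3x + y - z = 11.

distance = |a·x₀ + b·y₀ + c·z₀ - d| / √(a² + b² + c²)
  = |3·(-1) + 1·(-3) + (-1)·(-1) - 11| / √(3² + 1² + (-1)²)
  = |-3 - 3 + 1 - 11| / √(9 + 1 + 1)
  = |-16| / √11
  = 16 / 3.317
  ≈ 4.824

4.824


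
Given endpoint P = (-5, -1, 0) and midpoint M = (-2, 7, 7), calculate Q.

Q = 2M - P
  = (2·(-2) - (-5), 2·7 - (-1), 2·7 - 0)
  = (-4 + 5, 14 + 1, 14 + 0)
  = (1, 15, 14)

(1, 15, 14)


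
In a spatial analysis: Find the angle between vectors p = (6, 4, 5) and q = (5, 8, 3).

p·q = 6·5 + 4·8 + 5·3 = 30 + 32 + 15 = 77
|p| = √(6² + 4² + 5²) = √77 ≈ 8.775
|q| = √(5² + 8² + 3²) = √98 ≈ 9.899
cos θ = (p·q)/(|p||q|) = 77/(8.775·9.899) ≈ 0.8864
θ = arccos(0.8864) ≈ 27.58°

27.58°


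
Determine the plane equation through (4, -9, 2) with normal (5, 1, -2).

The plane through P with normal n = (a, b, c) satisfies n·(r - P) = 0,
i.e. ax + by + cz = a·x₀ + b·y₀ + c·z₀.
d = 5·4 + 1·(-9) + (-2)·2
  = 20 - 9 - 4
  = 7
Equation: 5x + y - 2z = 7

5x + y - 2z = 7


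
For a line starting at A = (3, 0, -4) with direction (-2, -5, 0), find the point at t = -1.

P(t) = A + t·d
  = (3 + (-2)·(-1), 0 + (-5)·(-1), -4 + 0·(-1))
  = (3 + 2, 0 + 5, -4 + 0)
  = (5, 5, -4)

(5, 5, -4)


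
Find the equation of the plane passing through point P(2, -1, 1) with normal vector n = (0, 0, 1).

The plane through P with normal n = (a, b, c) satisfies n·(r - P) = 0,
i.e. ax + by + cz = a·x₀ + b·y₀ + c·z₀.
d = 0·2 + 0·(-1) + 1·1
  = 0 + 0 + 1
  = 1
Equation: z = 1

z = 1


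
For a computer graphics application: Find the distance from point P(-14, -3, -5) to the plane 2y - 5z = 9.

distance = |a·x₀ + b·y₀ + c·z₀ - d| / √(a² + b² + c²)
  = |0·(-14) + 2·(-3) + (-5)·(-5) - 9| / √(0² + 2² + (-5)²)
  = |0 - 6 + 25 - 9| / √(0 + 4 + 25)
  = |10| / √29
  = 10 / 5.385
  ≈ 1.857

1.857


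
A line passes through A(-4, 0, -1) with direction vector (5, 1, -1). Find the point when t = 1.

P(t) = A + t·d
  = (-4 + 5·1, 0 + 1·1, -1 + (-1)·1)
  = (-4 + 5, 0 + 1, -1 - 1)
  = (1, 1, -2)

(1, 1, -2)


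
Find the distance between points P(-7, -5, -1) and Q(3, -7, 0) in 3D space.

d = √[(x₂-x₁)² + (y₂-y₁)² + (z₂-z₁)²]
  = √[10² + (-2)² + 1²]
  = √[100 + 4 + 1]
  = √105
  ≈ 10.25

10.25


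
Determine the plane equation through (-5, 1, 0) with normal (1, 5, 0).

The plane through P with normal n = (a, b, c) satisfies n·(r - P) = 0,
i.e. ax + by + cz = a·x₀ + b·y₀ + c·z₀.
d = 1·(-5) + 5·1 + 0·0
  = -5 + 5 + 0
  = 0
Equation: x + 5y = 0

x + 5y = 0


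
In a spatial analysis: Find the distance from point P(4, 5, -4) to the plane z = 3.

distance = |a·x₀ + b·y₀ + c·z₀ - d| / √(a² + b² + c²)
  = |0·4 + 0·5 + 1·(-4) - 3| / √(0² + 0² + 1²)
  = |0 + 0 - 4 - 3| / √(0 + 0 + 1)
  = |-7| / √1
  = 7 / 1
  ≈ 7

7


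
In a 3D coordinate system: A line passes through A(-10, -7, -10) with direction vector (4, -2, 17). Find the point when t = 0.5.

P(t) = A + t·d
  = (-10 + 4·0.5, -7 + (-2)·0.5, -10 + 17·0.5)
  = (-10 + 2, -7 - 1, -10 + 8.5)
  = (-8, -8, -1.5)

(-8, -8, -1.5)


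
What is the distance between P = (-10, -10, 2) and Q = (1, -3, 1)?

d = √[(x₂-x₁)² + (y₂-y₁)² + (z₂-z₁)²]
  = √[11² + 7² + (-1)²]
  = √[121 + 49 + 1]
  = √171
  ≈ 13.08

13.08


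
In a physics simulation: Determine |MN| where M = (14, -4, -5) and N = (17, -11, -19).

d = √[(x₂-x₁)² + (y₂-y₁)² + (z₂-z₁)²]
  = √[3² + (-7)² + (-14)²]
  = √[9 + 49 + 196]
  = √254
  ≈ 15.94

15.94


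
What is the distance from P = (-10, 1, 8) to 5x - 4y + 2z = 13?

distance = |a·x₀ + b·y₀ + c·z₀ - d| / √(a² + b² + c²)
  = |5·(-10) + (-4)·1 + 2·8 - 13| / √(5² + (-4)² + 2²)
  = |-50 - 4 + 16 - 13| / √(25 + 16 + 4)
  = |-51| / √45
  = 51 / 6.708
  ≈ 7.603

7.603


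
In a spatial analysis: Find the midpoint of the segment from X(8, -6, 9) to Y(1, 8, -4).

M = ((x₁+x₂)/2, (y₁+y₂)/2, (z₁+z₂)/2)
  = ((8 + 1)/2, (-6 + 8)/2, (9 - 4)/2)
  = (9/2, 2/2, 5/2)
  = (4.5, 1, 2.5)

(4.5, 1, 2.5)


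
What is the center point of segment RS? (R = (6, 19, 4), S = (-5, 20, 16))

M = ((x₁+x₂)/2, (y₁+y₂)/2, (z₁+z₂)/2)
  = ((6 - 5)/2, (19 + 20)/2, (4 + 16)/2)
  = (1/2, 39/2, 20/2)
  = (0.5, 19.5, 10)

(0.5, 19.5, 10)


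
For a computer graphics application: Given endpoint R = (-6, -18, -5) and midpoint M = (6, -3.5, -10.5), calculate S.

S = 2M - R
  = (2·6 - (-6), 2·(-3.5) - (-18), 2·(-10.5) - (-5))
  = (12 + 6, -7 + 18, -21 + 5)
  = (18, 11, -16)

(18, 11, -16)


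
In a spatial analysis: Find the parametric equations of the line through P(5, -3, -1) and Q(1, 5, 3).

Direction vector d = Q - P = (1 - 5, 5 + 3, 3 + 1) = (-4, 8, 4)
Parametric form r = P + t·d:
x = 5 - 4t, y = -3 + 8t, z = -1 + 4t

x = 5 - 4t, y = -3 + 8t, z = -1 + 4t


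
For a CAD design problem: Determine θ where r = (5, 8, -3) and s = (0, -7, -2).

r·s = 5·0 + 8·(-7) + (-3)·(-2) = 0 - 56 + 6 = -50
|r| = √(5² + 8² + (-3)²) = √98 ≈ 9.899
|s| = √(0² + (-7)² + (-2)²) = √53 ≈ 7.28
cos θ = (r·s)/(|r||s|) = -50/(9.899·7.28) ≈ -0.6938
θ = arccos(-0.6938) ≈ 133.9°

133.9°


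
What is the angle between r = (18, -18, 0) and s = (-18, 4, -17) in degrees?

r·s = 18·(-18) + (-18)·4 + 0·(-17) = -324 - 72 + 0 = -396
|r| = √(18² + (-18)² + 0²) = √648 ≈ 25.46
|s| = √((-18)² + 4² + (-17)²) = √629 ≈ 25.08
cos θ = (r·s)/(|r||s|) = -396/(25.46·25.08) ≈ -0.6203
θ = arccos(-0.6203) ≈ 128.3°

128.3°


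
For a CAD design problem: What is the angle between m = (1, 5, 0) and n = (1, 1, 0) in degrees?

m·n = 1·1 + 5·1 + 0·0 = 1 + 5 + 0 = 6
|m| = √(1² + 5² + 0²) = √26 ≈ 5.099
|n| = √(1² + 1² + 0²) = √2 ≈ 1.414
cos θ = (m·n)/(|m||n|) = 6/(5.099·1.414) ≈ 0.8321
θ = arccos(0.8321) ≈ 33.69°

33.69°


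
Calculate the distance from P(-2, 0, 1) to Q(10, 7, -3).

d = √[(x₂-x₁)² + (y₂-y₁)² + (z₂-z₁)²]
  = √[12² + 7² + (-4)²]
  = √[144 + 49 + 16]
  = √209
  ≈ 14.46

14.46


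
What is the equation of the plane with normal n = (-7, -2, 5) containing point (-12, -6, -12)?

The plane through P with normal n = (a, b, c) satisfies n·(r - P) = 0,
i.e. ax + by + cz = a·x₀ + b·y₀ + c·z₀.
d = (-7)·(-12) + (-2)·(-6) + 5·(-12)
  = 84 + 12 - 60
  = 36
Equation: -7x - 2y + 5z = 36

-7x - 2y + 5z = 36


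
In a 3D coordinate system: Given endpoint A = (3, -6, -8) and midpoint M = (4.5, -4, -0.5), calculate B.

B = 2M - A
  = (2·4.5 - 3, 2·(-4) - (-6), 2·(-0.5) - (-8))
  = (9 - 3, -8 + 6, -1 + 8)
  = (6, -2, 7)

(6, -2, 7)


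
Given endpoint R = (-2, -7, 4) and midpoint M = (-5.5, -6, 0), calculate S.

S = 2M - R
  = (2·(-5.5) - (-2), 2·(-6) - (-7), 2·0 - 4)
  = (-11 + 2, -12 + 7, 0 - 4)
  = (-9, -5, -4)

(-9, -5, -4)


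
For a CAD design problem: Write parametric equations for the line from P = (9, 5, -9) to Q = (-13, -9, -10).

Direction vector d = Q - P = (-13 - 9, -9 - 5, -10 + 9) = (-22, -14, -1)
Parametric form r = P + t·d:
x = 9 - 22t, y = 5 - 14t, z = -9 - t

x = 9 - 22t, y = 5 - 14t, z = -9 - t


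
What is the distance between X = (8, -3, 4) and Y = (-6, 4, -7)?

d = √[(x₂-x₁)² + (y₂-y₁)² + (z₂-z₁)²]
  = √[(-14)² + 7² + (-11)²]
  = √[196 + 49 + 121]
  = √366
  ≈ 19.13

19.13


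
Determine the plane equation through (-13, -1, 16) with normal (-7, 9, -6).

The plane through P with normal n = (a, b, c) satisfies n·(r - P) = 0,
i.e. ax + by + cz = a·x₀ + b·y₀ + c·z₀.
d = (-7)·(-13) + 9·(-1) + (-6)·16
  = 91 - 9 - 96
  = -14
Equation: -7x + 9y - 6z = -14

-7x + 9y - 6z = -14


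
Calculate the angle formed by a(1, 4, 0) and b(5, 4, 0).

a·b = 1·5 + 4·4 + 0·0 = 5 + 16 + 0 = 21
|a| = √(1² + 4² + 0²) = √17 ≈ 4.123
|b| = √(5² + 4² + 0²) = √41 ≈ 6.403
cos θ = (a·b)/(|a||b|) = 21/(4.123·6.403) ≈ 0.7954
θ = arccos(0.7954) ≈ 37.3°

37.3°


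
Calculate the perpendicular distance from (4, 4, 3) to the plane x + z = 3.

distance = |a·x₀ + b·y₀ + c·z₀ - d| / √(a² + b² + c²)
  = |1·4 + 0·4 + 1·3 - 3| / √(1² + 0² + 1²)
  = |4 + 0 + 3 - 3| / √(1 + 0 + 1)
  = |4| / √2
  = 4 / 1.414
  ≈ 2.828

2.828


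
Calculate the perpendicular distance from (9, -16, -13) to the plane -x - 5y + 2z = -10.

distance = |a·x₀ + b·y₀ + c·z₀ - d| / √(a² + b² + c²)
  = |(-1)·9 + (-5)·(-16) + 2·(-13) - (-10)| / √((-1)² + (-5)² + 2²)
  = |-9 + 80 - 26 + 10| / √(1 + 25 + 4)
  = |55| / √30
  = 55 / 5.477
  ≈ 10.04

10.04


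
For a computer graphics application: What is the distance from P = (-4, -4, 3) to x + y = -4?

distance = |a·x₀ + b·y₀ + c·z₀ - d| / √(a² + b² + c²)
  = |1·(-4) + 1·(-4) + 0·3 - (-4)| / √(1² + 1² + 0²)
  = |-4 - 4 + 0 + 4| / √(1 + 1 + 0)
  = |-4| / √2
  = 4 / 1.414
  ≈ 2.828

2.828


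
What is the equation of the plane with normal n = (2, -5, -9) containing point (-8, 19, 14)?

The plane through P with normal n = (a, b, c) satisfies n·(r - P) = 0,
i.e. ax + by + cz = a·x₀ + b·y₀ + c·z₀.
d = 2·(-8) + (-5)·19 + (-9)·14
  = -16 - 95 - 126
  = -237
Equation: 2x - 5y - 9z = -237

2x - 5y - 9z = -237


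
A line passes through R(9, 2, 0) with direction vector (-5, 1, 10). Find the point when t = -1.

P(t) = R + t·d
  = (9 + (-5)·(-1), 2 + 1·(-1), 0 + 10·(-1))
  = (9 + 5, 2 - 1, 0 - 10)
  = (14, 1, -10)

(14, 1, -10)


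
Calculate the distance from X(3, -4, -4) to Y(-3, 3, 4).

d = √[(x₂-x₁)² + (y₂-y₁)² + (z₂-z₁)²]
  = √[(-6)² + 7² + 8²]
  = √[36 + 49 + 64]
  = √149
  ≈ 12.21

12.21


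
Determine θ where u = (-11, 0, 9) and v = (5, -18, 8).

u·v = (-11)·5 + 0·(-18) + 9·8 = -55 + 0 + 72 = 17
|u| = √((-11)² + 0² + 9²) = √202 ≈ 14.21
|v| = √(5² + (-18)² + 8²) = √413 ≈ 20.32
cos θ = (u·v)/(|u||v|) = 17/(14.21·20.32) ≈ 0.05886
θ = arccos(0.05886) ≈ 86.63°

86.63°


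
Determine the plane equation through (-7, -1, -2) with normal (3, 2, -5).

The plane through P with normal n = (a, b, c) satisfies n·(r - P) = 0,
i.e. ax + by + cz = a·x₀ + b·y₀ + c·z₀.
d = 3·(-7) + 2·(-1) + (-5)·(-2)
  = -21 - 2 + 10
  = -13
Equation: 3x + 2y - 5z = -13

3x + 2y - 5z = -13


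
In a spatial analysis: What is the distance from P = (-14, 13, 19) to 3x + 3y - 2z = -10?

distance = |a·x₀ + b·y₀ + c·z₀ - d| / √(a² + b² + c²)
  = |3·(-14) + 3·13 + (-2)·19 - (-10)| / √(3² + 3² + (-2)²)
  = |-42 + 39 - 38 + 10| / √(9 + 9 + 4)
  = |-31| / √22
  = 31 / 4.69
  ≈ 6.609

6.609
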